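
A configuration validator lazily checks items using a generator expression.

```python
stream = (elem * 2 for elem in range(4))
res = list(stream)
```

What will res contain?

Step 1: For each elem in range(4), compute elem*2:
  elem=0: 0*2 = 0
  elem=1: 1*2 = 2
  elem=2: 2*2 = 4
  elem=3: 3*2 = 6
Therefore res = [0, 2, 4, 6].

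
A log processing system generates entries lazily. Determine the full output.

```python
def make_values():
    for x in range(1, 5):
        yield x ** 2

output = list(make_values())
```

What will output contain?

Step 1: For each x in range(1, 5), yield x**2:
  x=1: yield 1**2 = 1
  x=2: yield 2**2 = 4
  x=3: yield 3**2 = 9
  x=4: yield 4**2 = 16
Therefore output = [1, 4, 9, 16].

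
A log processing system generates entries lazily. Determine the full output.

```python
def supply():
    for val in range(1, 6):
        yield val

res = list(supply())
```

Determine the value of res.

Step 1: The generator yields each value from range(1, 6).
Step 2: list() consumes all yields: [1, 2, 3, 4, 5].
Therefore res = [1, 2, 3, 4, 5].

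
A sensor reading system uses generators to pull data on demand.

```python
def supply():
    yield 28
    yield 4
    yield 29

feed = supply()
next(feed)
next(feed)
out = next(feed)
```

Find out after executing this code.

Step 1: supply() creates a generator.
Step 2: next(feed) yields 28 (consumed and discarded).
Step 3: next(feed) yields 4 (consumed and discarded).
Step 4: next(feed) yields 29, assigned to out.
Therefore out = 29.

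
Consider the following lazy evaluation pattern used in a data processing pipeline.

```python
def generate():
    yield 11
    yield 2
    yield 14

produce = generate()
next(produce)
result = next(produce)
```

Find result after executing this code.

Step 1: generate() creates a generator.
Step 2: next(produce) yields 11 (consumed and discarded).
Step 3: next(produce) yields 2, assigned to result.
Therefore result = 2.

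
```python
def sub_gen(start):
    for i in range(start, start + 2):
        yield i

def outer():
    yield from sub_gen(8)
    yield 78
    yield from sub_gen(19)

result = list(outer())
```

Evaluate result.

Step 1: outer() delegates to sub_gen(8):
  yield 8
  yield 9
Step 2: yield 78
Step 3: Delegates to sub_gen(19):
  yield 19
  yield 20
Therefore result = [8, 9, 78, 19, 20].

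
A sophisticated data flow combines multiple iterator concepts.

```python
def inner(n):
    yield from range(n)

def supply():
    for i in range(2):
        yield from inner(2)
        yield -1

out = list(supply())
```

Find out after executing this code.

Step 1: For each i in range(2):
  i=0: yield from inner(2) -> [0, 1], then yield -1
  i=1: yield from inner(2) -> [0, 1], then yield -1
Therefore out = [0, 1, -1, 0, 1, -1].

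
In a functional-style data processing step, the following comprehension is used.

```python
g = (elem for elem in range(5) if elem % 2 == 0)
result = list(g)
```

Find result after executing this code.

Step 1: Filter range(5) keeping only even values:
  elem=0: even, included
  elem=1: odd, excluded
  elem=2: even, included
  elem=3: odd, excluded
  elem=4: even, included
Therefore result = [0, 2, 4].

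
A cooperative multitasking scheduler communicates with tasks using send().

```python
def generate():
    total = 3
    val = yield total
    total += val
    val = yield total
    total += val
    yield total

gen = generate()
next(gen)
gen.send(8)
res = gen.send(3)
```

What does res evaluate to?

Step 1: next() -> yield total=3.
Step 2: send(8) -> val=8, total = 3+8 = 11, yield 11.
Step 3: send(3) -> val=3, total = 11+3 = 14, yield 14.
Therefore res = 14.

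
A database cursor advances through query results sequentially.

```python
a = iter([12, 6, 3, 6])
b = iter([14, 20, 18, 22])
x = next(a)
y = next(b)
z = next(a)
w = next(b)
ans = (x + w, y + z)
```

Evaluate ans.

Step 1: a iterates [12, 6, 3, 6], b iterates [14, 20, 18, 22].
Step 2: x = next(a) = 12, y = next(b) = 14.
Step 3: z = next(a) = 6, w = next(b) = 20.
Step 4: ans = (12 + 20, 14 + 6) = (32, 20).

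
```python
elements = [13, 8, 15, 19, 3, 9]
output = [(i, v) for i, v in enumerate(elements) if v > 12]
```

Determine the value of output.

Step 1: Filter enumerate([13, 8, 15, 19, 3, 9]) keeping v > 12:
  (0, 13): 13 > 12, included
  (1, 8): 8 <= 12, excluded
  (2, 15): 15 > 12, included
  (3, 19): 19 > 12, included
  (4, 3): 3 <= 12, excluded
  (5, 9): 9 <= 12, excluded
Therefore output = [(0, 13), (2, 15), (3, 19)].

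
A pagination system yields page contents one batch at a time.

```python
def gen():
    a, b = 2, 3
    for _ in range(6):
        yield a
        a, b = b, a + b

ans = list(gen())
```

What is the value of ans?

Step 1: Fibonacci-like sequence starting with a=2, b=3:
  Iteration 1: yield a=2, then a,b = 3,5
  Iteration 2: yield a=3, then a,b = 5,8
  Iteration 3: yield a=5, then a,b = 8,13
  Iteration 4: yield a=8, then a,b = 13,21
  Iteration 5: yield a=13, then a,b = 21,34
  Iteration 6: yield a=21, then a,b = 34,55
Therefore ans = [2, 3, 5, 8, 13, 21].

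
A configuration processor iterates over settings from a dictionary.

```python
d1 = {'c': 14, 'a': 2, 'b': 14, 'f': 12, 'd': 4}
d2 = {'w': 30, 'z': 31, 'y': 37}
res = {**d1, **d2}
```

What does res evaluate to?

Step 1: Merge d1 and d2 (d2 values override on key conflicts).
Step 2: d1 has keys ['c', 'a', 'b', 'f', 'd'], d2 has keys ['w', 'z', 'y'].
Therefore res = {'c': 14, 'a': 2, 'b': 14, 'f': 12, 'd': 4, 'w': 30, 'z': 31, 'y': 37}.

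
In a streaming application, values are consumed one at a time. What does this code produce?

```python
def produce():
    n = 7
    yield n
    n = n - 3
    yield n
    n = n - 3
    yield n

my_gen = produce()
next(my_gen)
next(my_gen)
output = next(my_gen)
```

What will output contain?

Step 1: Trace through generator execution:
  Yield 1: n starts at 7, yield 7
  Yield 2: n = 7 - 3 = 4, yield 4
  Yield 3: n = 4 - 3 = 1, yield 1
Step 2: First next() gets 7, second next() gets the second value, third next() yields 1.
Therefore output = 1.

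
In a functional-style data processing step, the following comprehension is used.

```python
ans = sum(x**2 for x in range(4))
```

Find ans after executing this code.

Step 1: Compute x**2 for each x in range(4):
  x=0: 0**2 = 0
  x=1: 1**2 = 1
  x=2: 2**2 = 4
  x=3: 3**2 = 9
Step 2: sum = 0 + 1 + 4 + 9 = 14.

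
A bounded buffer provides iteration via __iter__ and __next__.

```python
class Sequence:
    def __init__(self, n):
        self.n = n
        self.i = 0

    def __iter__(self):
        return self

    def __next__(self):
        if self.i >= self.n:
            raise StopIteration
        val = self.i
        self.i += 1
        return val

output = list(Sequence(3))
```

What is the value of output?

Step 1: Sequence(3) creates an iterator counting 0 to 2.
Step 2: list() consumes all values: [0, 1, 2].
Therefore output = [0, 1, 2].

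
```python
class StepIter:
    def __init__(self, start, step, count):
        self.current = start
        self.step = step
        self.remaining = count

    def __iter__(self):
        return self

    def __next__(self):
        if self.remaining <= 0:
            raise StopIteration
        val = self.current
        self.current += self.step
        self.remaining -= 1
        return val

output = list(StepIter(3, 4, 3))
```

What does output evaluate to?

Step 1: StepIter starts at 3, increments by 4, for 3 steps:
  Yield 3, then current += 4
  Yield 7, then current += 4
  Yield 11, then current += 4
Therefore output = [3, 7, 11].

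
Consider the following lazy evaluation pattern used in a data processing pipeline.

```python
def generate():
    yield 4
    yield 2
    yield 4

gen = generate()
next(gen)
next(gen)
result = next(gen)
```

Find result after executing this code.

Step 1: generate() creates a generator.
Step 2: next(gen) yields 4 (consumed and discarded).
Step 3: next(gen) yields 2 (consumed and discarded).
Step 4: next(gen) yields 4, assigned to result.
Therefore result = 4.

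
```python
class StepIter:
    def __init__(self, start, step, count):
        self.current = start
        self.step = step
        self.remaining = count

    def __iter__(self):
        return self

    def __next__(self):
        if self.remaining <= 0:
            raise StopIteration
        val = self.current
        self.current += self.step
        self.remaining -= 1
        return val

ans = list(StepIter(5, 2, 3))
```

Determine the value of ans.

Step 1: StepIter starts at 5, increments by 2, for 3 steps:
  Yield 5, then current += 2
  Yield 7, then current += 2
  Yield 9, then current += 2
Therefore ans = [5, 7, 9].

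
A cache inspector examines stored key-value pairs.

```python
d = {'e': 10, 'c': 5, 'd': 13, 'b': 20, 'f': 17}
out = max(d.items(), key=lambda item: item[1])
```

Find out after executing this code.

Step 1: Find item with maximum value:
  ('e', 10)
  ('c', 5)
  ('d', 13)
  ('b', 20)
  ('f', 17)
Step 2: Maximum value is 20 at key 'b'.
Therefore out = ('b', 20).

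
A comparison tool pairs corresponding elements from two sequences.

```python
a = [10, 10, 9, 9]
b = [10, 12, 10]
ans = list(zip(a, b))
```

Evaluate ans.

Step 1: zip stops at shortest (len(a)=4, len(b)=3):
  Index 0: (10, 10)
  Index 1: (10, 12)
  Index 2: (9, 10)
Step 2: Last element of a (9) has no pair, dropped.
Therefore ans = [(10, 10), (10, 12), (9, 10)].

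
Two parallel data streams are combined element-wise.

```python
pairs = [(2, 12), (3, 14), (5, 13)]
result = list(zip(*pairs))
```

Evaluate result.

Step 1: zip(*pairs) transposes: unzips [(2, 12), (3, 14), (5, 13)] into separate sequences.
Step 2: First elements: (2, 3, 5), second elements: (12, 14, 13).
Therefore result = [(2, 3, 5), (12, 14, 13)].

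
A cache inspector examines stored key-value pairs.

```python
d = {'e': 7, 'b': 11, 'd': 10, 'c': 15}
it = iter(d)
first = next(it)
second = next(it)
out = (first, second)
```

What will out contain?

Step 1: iter(d) iterates over keys: ['e', 'b', 'd', 'c'].
Step 2: first = next(it) = 'e', second = next(it) = 'b'.
Therefore out = ('e', 'b').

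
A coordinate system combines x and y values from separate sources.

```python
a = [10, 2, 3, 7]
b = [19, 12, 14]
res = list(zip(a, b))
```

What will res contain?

Step 1: zip stops at shortest (len(a)=4, len(b)=3):
  Index 0: (10, 19)
  Index 1: (2, 12)
  Index 2: (3, 14)
Step 2: Last element of a (7) has no pair, dropped.
Therefore res = [(10, 19), (2, 12), (3, 14)].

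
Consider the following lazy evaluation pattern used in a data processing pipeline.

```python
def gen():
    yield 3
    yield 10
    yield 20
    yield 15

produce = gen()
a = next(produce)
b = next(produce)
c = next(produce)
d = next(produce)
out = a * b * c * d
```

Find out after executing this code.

Step 1: Create generator and consume all values:
  a = next(produce) = 3
  b = next(produce) = 10
  c = next(produce) = 20
  d = next(produce) = 15
Step 2: out = 3 * 10 * 20 * 15 = 9000.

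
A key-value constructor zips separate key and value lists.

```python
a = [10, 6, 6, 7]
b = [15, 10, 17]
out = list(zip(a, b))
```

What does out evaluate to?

Step 1: zip stops at shortest (len(a)=4, len(b)=3):
  Index 0: (10, 15)
  Index 1: (6, 10)
  Index 2: (6, 17)
Step 2: Last element of a (7) has no pair, dropped.
Therefore out = [(10, 15), (6, 10), (6, 17)].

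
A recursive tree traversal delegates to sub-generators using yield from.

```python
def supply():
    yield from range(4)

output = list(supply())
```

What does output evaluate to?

Step 1: yield from delegates to the iterable, yielding each element.
Step 2: Collected values: [0, 1, 2, 3].
Therefore output = [0, 1, 2, 3].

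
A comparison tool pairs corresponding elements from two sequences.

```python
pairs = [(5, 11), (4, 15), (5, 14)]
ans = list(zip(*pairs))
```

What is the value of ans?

Step 1: zip(*pairs) transposes: unzips [(5, 11), (4, 15), (5, 14)] into separate sequences.
Step 2: First elements: (5, 4, 5), second elements: (11, 15, 14).
Therefore ans = [(5, 4, 5), (11, 15, 14)].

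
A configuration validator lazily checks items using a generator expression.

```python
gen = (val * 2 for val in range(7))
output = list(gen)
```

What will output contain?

Step 1: For each val in range(7), compute val*2:
  val=0: 0*2 = 0
  val=1: 1*2 = 2
  val=2: 2*2 = 4
  val=3: 3*2 = 6
  val=4: 4*2 = 8
  val=5: 5*2 = 10
  val=6: 6*2 = 12
Therefore output = [0, 2, 4, 6, 8, 10, 12].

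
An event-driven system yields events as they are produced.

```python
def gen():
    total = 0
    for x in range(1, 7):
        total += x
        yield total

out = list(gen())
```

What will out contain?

Step 1: Generator accumulates running sum:
  x=1: total = 1, yield 1
  x=2: total = 3, yield 3
  x=3: total = 6, yield 6
  x=4: total = 10, yield 10
  x=5: total = 15, yield 15
  x=6: total = 21, yield 21
Therefore out = [1, 3, 6, 10, 15, 21].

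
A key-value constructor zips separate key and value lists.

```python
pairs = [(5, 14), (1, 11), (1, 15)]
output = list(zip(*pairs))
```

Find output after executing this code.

Step 1: zip(*pairs) transposes: unzips [(5, 14), (1, 11), (1, 15)] into separate sequences.
Step 2: First elements: (5, 1, 1), second elements: (14, 11, 15).
Therefore output = [(5, 1, 1), (14, 11, 15)].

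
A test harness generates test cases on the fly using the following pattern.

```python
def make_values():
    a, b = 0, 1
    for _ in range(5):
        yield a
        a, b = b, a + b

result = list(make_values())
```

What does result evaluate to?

Step 1: Fibonacci-like sequence starting with a=0, b=1:
  Iteration 1: yield a=0, then a,b = 1,1
  Iteration 2: yield a=1, then a,b = 1,2
  Iteration 3: yield a=1, then a,b = 2,3
  Iteration 4: yield a=2, then a,b = 3,5
  Iteration 5: yield a=3, then a,b = 5,8
Therefore result = [0, 1, 1, 2, 3].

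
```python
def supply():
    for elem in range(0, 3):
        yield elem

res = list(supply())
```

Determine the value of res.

Step 1: The generator yields each value from range(0, 3).
Step 2: list() consumes all yields: [0, 1, 2].
Therefore res = [0, 1, 2].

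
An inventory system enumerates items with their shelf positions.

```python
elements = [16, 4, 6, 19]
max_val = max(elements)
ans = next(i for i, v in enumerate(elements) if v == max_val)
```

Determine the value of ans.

Step 1: max([16, 4, 6, 19]) = 19.
Step 2: Find first index where value == 19:
  Index 0: 16 != 19
  Index 1: 4 != 19
  Index 2: 6 != 19
  Index 3: 19 == 19, found!
Therefore ans = 3.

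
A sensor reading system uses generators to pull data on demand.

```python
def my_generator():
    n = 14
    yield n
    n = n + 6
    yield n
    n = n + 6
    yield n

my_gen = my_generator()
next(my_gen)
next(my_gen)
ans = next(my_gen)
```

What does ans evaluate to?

Step 1: Trace through generator execution:
  Yield 1: n starts at 14, yield 14
  Yield 2: n = 14 + 6 = 20, yield 20
  Yield 3: n = 20 + 6 = 26, yield 26
Step 2: First next() gets 14, second next() gets the second value, third next() yields 26.
Therefore ans = 26.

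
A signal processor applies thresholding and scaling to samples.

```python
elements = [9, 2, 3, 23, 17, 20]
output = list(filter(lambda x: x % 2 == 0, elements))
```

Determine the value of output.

Step 1: Filter elements divisible by 2:
  9 % 2 = 1: removed
  2 % 2 = 0: kept
  3 % 2 = 1: removed
  23 % 2 = 1: removed
  17 % 2 = 1: removed
  20 % 2 = 0: kept
Therefore output = [2, 20].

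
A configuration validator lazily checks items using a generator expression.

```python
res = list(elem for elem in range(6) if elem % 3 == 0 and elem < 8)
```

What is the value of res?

Step 1: Filter range(6) where elem % 3 == 0 and elem < 8:
  elem=0: both conditions met, included
  elem=1: excluded (1 % 3 != 0)
  elem=2: excluded (2 % 3 != 0)
  elem=3: both conditions met, included
  elem=4: excluded (4 % 3 != 0)
  elem=5: excluded (5 % 3 != 0)
Therefore res = [0, 3].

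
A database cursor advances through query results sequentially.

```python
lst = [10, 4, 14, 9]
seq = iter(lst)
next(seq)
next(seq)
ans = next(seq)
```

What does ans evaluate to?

Step 1: Create iterator over [10, 4, 14, 9].
Step 2: next() consumes 10.
Step 3: next() consumes 4.
Step 4: next() returns 14.
Therefore ans = 14.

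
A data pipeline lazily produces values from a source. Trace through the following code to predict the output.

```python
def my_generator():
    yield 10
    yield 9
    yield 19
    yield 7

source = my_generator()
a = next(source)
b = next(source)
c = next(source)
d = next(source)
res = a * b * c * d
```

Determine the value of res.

Step 1: Create generator and consume all values:
  a = next(source) = 10
  b = next(source) = 9
  c = next(source) = 19
  d = next(source) = 7
Step 2: res = 10 * 9 * 19 * 7 = 11970.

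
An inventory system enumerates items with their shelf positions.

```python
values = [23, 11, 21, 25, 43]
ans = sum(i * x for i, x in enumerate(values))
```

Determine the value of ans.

Step 1: Compute i * x for each (i, x) in enumerate([23, 11, 21, 25, 43]):
  i=0, x=23: 0*23 = 0
  i=1, x=11: 1*11 = 11
  i=2, x=21: 2*21 = 42
  i=3, x=25: 3*25 = 75
  i=4, x=43: 4*43 = 172
Step 2: sum = 0 + 11 + 42 + 75 + 172 = 300.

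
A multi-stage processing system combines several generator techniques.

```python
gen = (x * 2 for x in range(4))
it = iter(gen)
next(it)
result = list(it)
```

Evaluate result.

Step 1: Generator produces [0, 2, 4, 6].
Step 2: next(it) consumes first element (0).
Step 3: list(it) collects remaining: [2, 4, 6].
Therefore result = [2, 4, 6].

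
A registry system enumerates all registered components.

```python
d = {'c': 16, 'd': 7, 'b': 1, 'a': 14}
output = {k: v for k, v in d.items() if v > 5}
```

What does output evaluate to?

Step 1: Filter items where value > 5:
  'c': 16 > 5: kept
  'd': 7 > 5: kept
  'b': 1 <= 5: removed
  'a': 14 > 5: kept
Therefore output = {'c': 16, 'd': 7, 'a': 14}.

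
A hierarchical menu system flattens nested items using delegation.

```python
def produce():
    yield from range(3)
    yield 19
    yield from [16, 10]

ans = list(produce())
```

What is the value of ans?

Step 1: Trace yields in order:
  yield 0
  yield 1
  yield 2
  yield 19
  yield 16
  yield 10
Therefore ans = [0, 1, 2, 19, 16, 10].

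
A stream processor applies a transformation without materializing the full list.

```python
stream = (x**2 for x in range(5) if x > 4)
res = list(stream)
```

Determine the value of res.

Step 1: For range(5), keep x > 4, then square:
  x=0: 0 <= 4, excluded
  x=1: 1 <= 4, excluded
  x=2: 2 <= 4, excluded
  x=3: 3 <= 4, excluded
  x=4: 4 <= 4, excluded
Therefore res = [].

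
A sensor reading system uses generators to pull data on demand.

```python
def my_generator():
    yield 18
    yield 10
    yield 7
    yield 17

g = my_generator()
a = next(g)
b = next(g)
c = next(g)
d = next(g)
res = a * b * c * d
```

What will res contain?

Step 1: Create generator and consume all values:
  a = next(g) = 18
  b = next(g) = 10
  c = next(g) = 7
  d = next(g) = 17
Step 2: res = 18 * 10 * 7 * 17 = 21420.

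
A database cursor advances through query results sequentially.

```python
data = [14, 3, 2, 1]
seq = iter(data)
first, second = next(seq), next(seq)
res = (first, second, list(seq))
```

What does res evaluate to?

Step 1: Create iterator over [14, 3, 2, 1].
Step 2: first = 14, second = 3.
Step 3: Remaining elements: [2, 1].
Therefore res = (14, 3, [2, 1]).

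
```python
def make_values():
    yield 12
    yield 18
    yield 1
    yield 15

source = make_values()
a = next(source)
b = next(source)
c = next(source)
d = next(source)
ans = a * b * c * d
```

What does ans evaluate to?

Step 1: Create generator and consume all values:
  a = next(source) = 12
  b = next(source) = 18
  c = next(source) = 1
  d = next(source) = 15
Step 2: ans = 12 * 18 * 1 * 15 = 3240.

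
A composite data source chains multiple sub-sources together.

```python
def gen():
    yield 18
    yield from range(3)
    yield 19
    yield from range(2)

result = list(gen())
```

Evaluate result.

Step 1: Trace yields in order:
  yield 18
  yield 0
  yield 1
  yield 2
  yield 19
  yield 0
  yield 1
Therefore result = [18, 0, 1, 2, 19, 0, 1].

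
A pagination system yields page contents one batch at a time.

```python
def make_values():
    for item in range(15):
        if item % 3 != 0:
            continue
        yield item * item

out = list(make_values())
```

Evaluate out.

Step 1: Only yield item**2 when item is divisible by 3:
  item=0: 0 % 3 == 0, yield 0**2 = 0
  item=3: 3 % 3 == 0, yield 3**2 = 9
  item=6: 6 % 3 == 0, yield 6**2 = 36
  item=9: 9 % 3 == 0, yield 9**2 = 81
  item=12: 12 % 3 == 0, yield 12**2 = 144
Therefore out = [0, 9, 36, 81, 144].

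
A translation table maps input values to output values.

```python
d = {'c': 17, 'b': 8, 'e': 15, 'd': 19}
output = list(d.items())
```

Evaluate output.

Step 1: d.items() returns (key, value) pairs in insertion order.
Therefore output = [('c', 17), ('b', 8), ('e', 15), ('d', 19)].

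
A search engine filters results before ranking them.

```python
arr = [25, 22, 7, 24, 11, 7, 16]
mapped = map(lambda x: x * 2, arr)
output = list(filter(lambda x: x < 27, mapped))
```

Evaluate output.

Step 1: Map x * 2:
  25 -> 50
  22 -> 44
  7 -> 14
  24 -> 48
  11 -> 22
  7 -> 14
  16 -> 32
Step 2: Filter for < 27:
  50: removed
  44: removed
  14: kept
  48: removed
  22: kept
  14: kept
  32: removed
Therefore output = [14, 22, 14].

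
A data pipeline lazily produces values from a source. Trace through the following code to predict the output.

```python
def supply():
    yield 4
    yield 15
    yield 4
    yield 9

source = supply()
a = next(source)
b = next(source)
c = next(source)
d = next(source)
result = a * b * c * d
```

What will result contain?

Step 1: Create generator and consume all values:
  a = next(source) = 4
  b = next(source) = 15
  c = next(source) = 4
  d = next(source) = 9
Step 2: result = 4 * 15 * 4 * 9 = 2160.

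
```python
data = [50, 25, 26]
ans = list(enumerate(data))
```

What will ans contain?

Step 1: enumerate pairs each element with its index:
  (0, 50)
  (1, 25)
  (2, 26)
Therefore ans = [(0, 50), (1, 25), (2, 26)].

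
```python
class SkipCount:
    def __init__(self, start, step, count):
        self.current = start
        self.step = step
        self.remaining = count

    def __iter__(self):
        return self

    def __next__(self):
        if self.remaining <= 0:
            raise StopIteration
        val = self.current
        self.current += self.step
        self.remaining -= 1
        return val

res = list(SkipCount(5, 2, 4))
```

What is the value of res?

Step 1: SkipCount starts at 5, increments by 2, for 4 steps:
  Yield 5, then current += 2
  Yield 7, then current += 2
  Yield 9, then current += 2
  Yield 11, then current += 2
Therefore res = [5, 7, 9, 11].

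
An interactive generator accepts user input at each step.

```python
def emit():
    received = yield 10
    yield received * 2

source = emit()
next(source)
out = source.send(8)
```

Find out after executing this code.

Step 1: next(source) advances to first yield, producing 10.
Step 2: send(8) resumes, received = 8.
Step 3: yield received * 2 = 8 * 2 = 16.
Therefore out = 16.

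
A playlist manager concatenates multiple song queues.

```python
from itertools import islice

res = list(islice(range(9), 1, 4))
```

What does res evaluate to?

Step 1: islice(range(9), 1, 4) takes elements at indices [1, 4).
Step 2: Elements: [1, 2, 3].
Therefore res = [1, 2, 3].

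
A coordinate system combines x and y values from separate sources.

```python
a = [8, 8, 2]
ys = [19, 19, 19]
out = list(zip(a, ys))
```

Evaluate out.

Step 1: zip pairs elements at same index:
  Index 0: (8, 19)
  Index 1: (8, 19)
  Index 2: (2, 19)
Therefore out = [(8, 19), (8, 19), (2, 19)].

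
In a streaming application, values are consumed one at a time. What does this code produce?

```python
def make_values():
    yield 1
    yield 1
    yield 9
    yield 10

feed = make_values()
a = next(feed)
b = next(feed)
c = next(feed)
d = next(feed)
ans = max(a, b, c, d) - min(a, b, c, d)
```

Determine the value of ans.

Step 1: Create generator and consume all values:
  a = next(feed) = 1
  b = next(feed) = 1
  c = next(feed) = 9
  d = next(feed) = 10
Step 2: max = 10, min = 1, ans = 10 - 1 = 9.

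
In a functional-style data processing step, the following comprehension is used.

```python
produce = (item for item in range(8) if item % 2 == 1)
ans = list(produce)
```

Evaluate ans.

Step 1: Filter range(8) keeping only odd values:
  item=0: even, excluded
  item=1: odd, included
  item=2: even, excluded
  item=3: odd, included
  item=4: even, excluded
  item=5: odd, included
  item=6: even, excluded
  item=7: odd, included
Therefore ans = [1, 3, 5, 7].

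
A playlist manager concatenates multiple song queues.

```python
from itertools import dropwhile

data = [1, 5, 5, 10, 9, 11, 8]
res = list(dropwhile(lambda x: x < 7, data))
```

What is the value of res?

Step 1: dropwhile drops elements while < 7:
  1 < 7: dropped
  5 < 7: dropped
  5 < 7: dropped
  10: kept (dropping stopped)
Step 2: Remaining elements kept regardless of condition.
Therefore res = [10, 9, 11, 8].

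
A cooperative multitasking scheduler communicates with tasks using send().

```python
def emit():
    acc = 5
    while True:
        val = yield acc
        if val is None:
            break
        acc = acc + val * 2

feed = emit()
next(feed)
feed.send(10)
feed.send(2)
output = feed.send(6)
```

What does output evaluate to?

Step 1: next() -> yield acc=5.
Step 2: send(10) -> val=10, acc = 5 + 10*2 = 25, yield 25.
Step 3: send(2) -> val=2, acc = 25 + 2*2 = 29, yield 29.
Step 4: send(6) -> val=6, acc = 29 + 6*2 = 41, yield 41.
Therefore output = 41.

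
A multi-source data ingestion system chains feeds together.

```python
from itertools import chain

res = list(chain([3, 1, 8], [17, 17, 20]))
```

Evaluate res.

Step 1: chain() concatenates iterables: [3, 1, 8] + [17, 17, 20].
Therefore res = [3, 1, 8, 17, 17, 20].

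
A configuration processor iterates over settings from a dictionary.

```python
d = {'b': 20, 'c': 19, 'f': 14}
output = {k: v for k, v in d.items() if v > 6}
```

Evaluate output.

Step 1: Filter items where value > 6:
  'b': 20 > 6: kept
  'c': 19 > 6: kept
  'f': 14 > 6: kept
Therefore output = {'b': 20, 'c': 19, 'f': 14}.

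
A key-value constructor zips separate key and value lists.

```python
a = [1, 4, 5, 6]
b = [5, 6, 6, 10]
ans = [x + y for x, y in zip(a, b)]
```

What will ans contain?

Step 1: Add corresponding elements:
  1 + 5 = 6
  4 + 6 = 10
  5 + 6 = 11
  6 + 10 = 16
Therefore ans = [6, 10, 11, 16].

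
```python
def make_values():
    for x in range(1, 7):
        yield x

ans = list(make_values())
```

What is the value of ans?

Step 1: The generator yields each value from range(1, 7).
Step 2: list() consumes all yields: [1, 2, 3, 4, 5, 6].
Therefore ans = [1, 2, 3, 4, 5, 6].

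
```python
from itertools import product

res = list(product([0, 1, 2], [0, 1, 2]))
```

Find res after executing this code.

Step 1: product([0, 1, 2], [0, 1, 2]) gives all pairs:
  (0, 0)
  (0, 1)
  (0, 2)
  (1, 0)
  (1, 1)
  (1, 2)
  (2, 0)
  (2, 1)
  (2, 2)
Therefore res = [(0, 0), (0, 1), (0, 2), (1, 0), (1, 1), (1, 2), (2, 0), (2, 1), (2, 2)].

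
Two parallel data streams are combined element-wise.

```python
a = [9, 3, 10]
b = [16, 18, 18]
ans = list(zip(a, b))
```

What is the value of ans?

Step 1: zip pairs elements at same index:
  Index 0: (9, 16)
  Index 1: (3, 18)
  Index 2: (10, 18)
Therefore ans = [(9, 16), (3, 18), (10, 18)].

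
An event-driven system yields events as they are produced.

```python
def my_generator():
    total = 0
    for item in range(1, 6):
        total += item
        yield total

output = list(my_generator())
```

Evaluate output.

Step 1: Generator accumulates running sum:
  item=1: total = 1, yield 1
  item=2: total = 3, yield 3
  item=3: total = 6, yield 6
  item=4: total = 10, yield 10
  item=5: total = 15, yield 15
Therefore output = [1, 3, 6, 10, 15].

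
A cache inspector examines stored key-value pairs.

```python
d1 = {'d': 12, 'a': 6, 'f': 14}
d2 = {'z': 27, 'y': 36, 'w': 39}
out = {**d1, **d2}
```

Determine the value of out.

Step 1: Merge d1 and d2 (d2 values override on key conflicts).
Step 2: d1 has keys ['d', 'a', 'f'], d2 has keys ['z', 'y', 'w'].
Therefore out = {'d': 12, 'a': 6, 'f': 14, 'z': 27, 'y': 36, 'w': 39}.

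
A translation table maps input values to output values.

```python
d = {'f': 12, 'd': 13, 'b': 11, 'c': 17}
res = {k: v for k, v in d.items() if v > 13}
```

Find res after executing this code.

Step 1: Filter items where value > 13:
  'f': 12 <= 13: removed
  'd': 13 <= 13: removed
  'b': 11 <= 13: removed
  'c': 17 > 13: kept
Therefore res = {'c': 17}.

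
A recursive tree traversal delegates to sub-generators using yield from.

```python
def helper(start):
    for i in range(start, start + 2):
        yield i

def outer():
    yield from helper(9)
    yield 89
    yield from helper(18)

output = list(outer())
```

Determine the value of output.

Step 1: outer() delegates to helper(9):
  yield 9
  yield 10
Step 2: yield 89
Step 3: Delegates to helper(18):
  yield 18
  yield 19
Therefore output = [9, 10, 89, 18, 19].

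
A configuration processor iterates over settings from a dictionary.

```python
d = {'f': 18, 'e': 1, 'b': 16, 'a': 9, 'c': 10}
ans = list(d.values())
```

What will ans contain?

Step 1: d.values() returns the dictionary values in insertion order.
Therefore ans = [18, 1, 16, 9, 10].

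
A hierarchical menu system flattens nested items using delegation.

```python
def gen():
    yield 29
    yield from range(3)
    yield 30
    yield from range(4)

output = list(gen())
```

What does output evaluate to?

Step 1: Trace yields in order:
  yield 29
  yield 0
  yield 1
  yield 2
  yield 30
  yield 0
  yield 1
  yield 2
  yield 3
Therefore output = [29, 0, 1, 2, 30, 0, 1, 2, 3].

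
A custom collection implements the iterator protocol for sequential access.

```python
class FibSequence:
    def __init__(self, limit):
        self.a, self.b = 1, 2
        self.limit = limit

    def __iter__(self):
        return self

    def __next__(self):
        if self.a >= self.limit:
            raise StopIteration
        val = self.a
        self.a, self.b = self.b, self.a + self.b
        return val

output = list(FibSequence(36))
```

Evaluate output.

Step 1: Fibonacci-like sequence (a=1, b=2) until >= 36:
  Yield 1, then a,b = 2,3
  Yield 2, then a,b = 3,5
  Yield 3, then a,b = 5,8
  Yield 5, then a,b = 8,13
  Yield 8, then a,b = 13,21
  Yield 13, then a,b = 21,34
  Yield 21, then a,b = 34,55
  Yield 34, then a,b = 55,89
Step 2: 55 >= 36, stop.
Therefore output = [1, 2, 3, 5, 8, 13, 21, 34].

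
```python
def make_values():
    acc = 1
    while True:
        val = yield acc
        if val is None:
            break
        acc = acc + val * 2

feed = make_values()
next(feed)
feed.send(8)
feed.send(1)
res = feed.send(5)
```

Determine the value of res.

Step 1: next() -> yield acc=1.
Step 2: send(8) -> val=8, acc = 1 + 8*2 = 17, yield 17.
Step 3: send(1) -> val=1, acc = 17 + 1*2 = 19, yield 19.
Step 4: send(5) -> val=5, acc = 19 + 5*2 = 29, yield 29.
Therefore res = 29.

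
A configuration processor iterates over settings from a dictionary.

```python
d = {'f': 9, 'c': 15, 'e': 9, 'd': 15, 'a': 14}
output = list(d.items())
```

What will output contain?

Step 1: d.items() returns (key, value) pairs in insertion order.
Therefore output = [('f', 9), ('c', 15), ('e', 9), ('d', 15), ('a', 14)].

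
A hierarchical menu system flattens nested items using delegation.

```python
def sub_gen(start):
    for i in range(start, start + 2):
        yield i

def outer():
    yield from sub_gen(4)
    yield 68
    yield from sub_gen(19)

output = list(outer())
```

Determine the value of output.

Step 1: outer() delegates to sub_gen(4):
  yield 4
  yield 5
Step 2: yield 68
Step 3: Delegates to sub_gen(19):
  yield 19
  yield 20
Therefore output = [4, 5, 68, 19, 20].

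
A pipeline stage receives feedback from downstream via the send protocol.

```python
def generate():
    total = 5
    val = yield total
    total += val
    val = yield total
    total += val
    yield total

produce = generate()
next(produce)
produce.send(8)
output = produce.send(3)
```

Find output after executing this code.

Step 1: next() -> yield total=5.
Step 2: send(8) -> val=8, total = 5+8 = 13, yield 13.
Step 3: send(3) -> val=3, total = 13+3 = 16, yield 16.
Therefore output = 16.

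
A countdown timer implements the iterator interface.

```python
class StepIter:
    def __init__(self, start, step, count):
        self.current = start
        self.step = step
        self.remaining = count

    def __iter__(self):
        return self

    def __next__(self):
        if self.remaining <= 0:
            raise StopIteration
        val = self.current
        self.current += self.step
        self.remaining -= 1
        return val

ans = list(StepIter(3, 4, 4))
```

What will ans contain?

Step 1: StepIter starts at 3, increments by 4, for 4 steps:
  Yield 3, then current += 4
  Yield 7, then current += 4
  Yield 11, then current += 4
  Yield 15, then current += 4
Therefore ans = [3, 7, 11, 15].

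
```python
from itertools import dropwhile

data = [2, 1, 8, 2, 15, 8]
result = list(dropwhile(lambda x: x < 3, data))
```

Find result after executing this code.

Step 1: dropwhile drops elements while < 3:
  2 < 3: dropped
  1 < 3: dropped
  8: kept (dropping stopped)
Step 2: Remaining elements kept regardless of condition.
Therefore result = [8, 2, 15, 8].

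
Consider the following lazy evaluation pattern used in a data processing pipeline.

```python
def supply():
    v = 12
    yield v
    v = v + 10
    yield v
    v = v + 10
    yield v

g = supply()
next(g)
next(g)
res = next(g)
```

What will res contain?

Step 1: Trace through generator execution:
  Yield 1: v starts at 12, yield 12
  Yield 2: v = 12 + 10 = 22, yield 22
  Yield 3: v = 22 + 10 = 32, yield 32
Step 2: First next() gets 12, second next() gets the second value, third next() yields 32.
Therefore res = 32.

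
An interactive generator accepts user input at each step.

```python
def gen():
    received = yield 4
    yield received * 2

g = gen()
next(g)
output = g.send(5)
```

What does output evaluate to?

Step 1: next(g) advances to first yield, producing 4.
Step 2: send(5) resumes, received = 5.
Step 3: yield received * 2 = 5 * 2 = 10.
Therefore output = 10.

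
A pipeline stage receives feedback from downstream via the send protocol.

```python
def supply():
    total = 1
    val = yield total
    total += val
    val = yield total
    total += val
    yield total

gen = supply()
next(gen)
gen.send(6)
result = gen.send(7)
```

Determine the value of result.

Step 1: next() -> yield total=1.
Step 2: send(6) -> val=6, total = 1+6 = 7, yield 7.
Step 3: send(7) -> val=7, total = 7+7 = 14, yield 14.
Therefore result = 14.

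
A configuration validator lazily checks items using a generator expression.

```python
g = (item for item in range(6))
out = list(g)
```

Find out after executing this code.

Step 1: Generator expression iterates range(6): [0, 1, 2, 3, 4, 5].
Step 2: list() collects all values.
Therefore out = [0, 1, 2, 3, 4, 5].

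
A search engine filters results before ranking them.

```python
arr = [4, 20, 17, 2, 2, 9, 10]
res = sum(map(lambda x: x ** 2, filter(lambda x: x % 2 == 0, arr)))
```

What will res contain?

Step 1: Filter even numbers from [4, 20, 17, 2, 2, 9, 10]: [4, 20, 2, 2, 10]
Step 2: Square each: [16, 400, 4, 4, 100]
Step 3: Sum = 524.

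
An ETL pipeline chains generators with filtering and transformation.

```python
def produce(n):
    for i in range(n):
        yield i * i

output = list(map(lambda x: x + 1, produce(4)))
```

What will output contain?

Step 1: produce(4) yields squares: [0, 1, 4, 9].
Step 2: map adds 1 to each: [1, 2, 5, 10].
Therefore output = [1, 2, 5, 10].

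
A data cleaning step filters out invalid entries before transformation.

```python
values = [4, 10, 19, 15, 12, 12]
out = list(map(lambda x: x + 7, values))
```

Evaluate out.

Step 1: Apply lambda x: x + 7 to each element:
  4 -> 11
  10 -> 17
  19 -> 26
  15 -> 22
  12 -> 19
  12 -> 19
Therefore out = [11, 17, 26, 22, 19, 19].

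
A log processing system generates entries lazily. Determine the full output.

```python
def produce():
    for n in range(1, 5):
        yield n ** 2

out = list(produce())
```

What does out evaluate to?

Step 1: For each n in range(1, 5), yield n**2:
  n=1: yield 1**2 = 1
  n=2: yield 2**2 = 4
  n=3: yield 3**2 = 9
  n=4: yield 4**2 = 16
Therefore out = [1, 4, 9, 16].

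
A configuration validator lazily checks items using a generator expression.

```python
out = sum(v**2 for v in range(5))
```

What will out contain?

Step 1: Compute v**2 for each v in range(5):
  v=0: 0**2 = 0
  v=1: 1**2 = 1
  v=2: 2**2 = 4
  v=3: 3**2 = 9
  v=4: 4**2 = 16
Step 2: sum = 0 + 1 + 4 + 9 + 16 = 30.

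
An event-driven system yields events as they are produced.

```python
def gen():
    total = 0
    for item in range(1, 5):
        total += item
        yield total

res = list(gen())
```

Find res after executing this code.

Step 1: Generator accumulates running sum:
  item=1: total = 1, yield 1
  item=2: total = 3, yield 3
  item=3: total = 6, yield 6
  item=4: total = 10, yield 10
Therefore res = [1, 3, 6, 10].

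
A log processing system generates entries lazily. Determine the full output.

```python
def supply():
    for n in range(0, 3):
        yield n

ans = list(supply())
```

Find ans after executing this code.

Step 1: The generator yields each value from range(0, 3).
Step 2: list() consumes all yields: [0, 1, 2].
Therefore ans = [0, 1, 2].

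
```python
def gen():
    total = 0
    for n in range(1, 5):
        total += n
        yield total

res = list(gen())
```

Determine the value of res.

Step 1: Generator accumulates running sum:
  n=1: total = 1, yield 1
  n=2: total = 3, yield 3
  n=3: total = 6, yield 6
  n=4: total = 10, yield 10
Therefore res = [1, 3, 6, 10].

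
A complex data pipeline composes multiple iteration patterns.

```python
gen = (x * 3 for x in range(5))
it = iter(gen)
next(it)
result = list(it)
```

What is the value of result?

Step 1: Generator produces [0, 3, 6, 9, 12].
Step 2: next(it) consumes first element (0).
Step 3: list(it) collects remaining: [3, 6, 9, 12].
Therefore result = [3, 6, 9, 12].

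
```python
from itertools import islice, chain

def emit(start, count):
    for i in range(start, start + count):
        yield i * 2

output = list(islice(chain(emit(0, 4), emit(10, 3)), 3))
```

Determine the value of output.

Step 1: emit(0, 4) yields [0, 2, 4, 6].
Step 2: emit(10, 3) yields [20, 22, 24].
Step 3: chain concatenates: [0, 2, 4, 6, 20, 22, 24].
Step 4: islice takes first 3: [0, 2, 4].
Therefore output = [0, 2, 4].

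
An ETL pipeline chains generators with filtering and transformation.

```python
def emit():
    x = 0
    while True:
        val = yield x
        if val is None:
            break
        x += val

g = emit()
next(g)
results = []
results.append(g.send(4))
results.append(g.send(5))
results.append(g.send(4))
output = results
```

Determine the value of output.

Step 1: next(g) -> yield 0.
Step 2: send(4) -> x = 4, yield 4.
Step 3: send(5) -> x = 9, yield 9.
Step 4: send(4) -> x = 13, yield 13.
Therefore output = [4, 9, 13].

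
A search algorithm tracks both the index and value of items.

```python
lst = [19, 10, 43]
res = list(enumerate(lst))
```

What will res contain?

Step 1: enumerate pairs each element with its index:
  (0, 19)
  (1, 10)
  (2, 43)
Therefore res = [(0, 19), (1, 10), (2, 43)].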